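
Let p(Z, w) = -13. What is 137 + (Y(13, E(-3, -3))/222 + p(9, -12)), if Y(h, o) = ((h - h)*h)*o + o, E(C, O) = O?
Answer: 9175/74 ≈ 123.99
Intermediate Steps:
Y(h, o) = o (Y(h, o) = (0*h)*o + o = 0*o + o = 0 + o = o)
137 + (Y(13, E(-3, -3))/222 + p(9, -12)) = 137 + (-3/222 - 13) = 137 + (-3*1/222 - 13) = 137 + (-1/74 - 13) = 137 - 963/74 = 9175/74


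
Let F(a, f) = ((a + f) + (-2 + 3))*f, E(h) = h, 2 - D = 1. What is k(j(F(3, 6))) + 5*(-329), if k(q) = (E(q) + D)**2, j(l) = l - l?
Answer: -1644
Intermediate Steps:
D = 1 (D = 2 - 1*1 = 2 - 1 = 1)
F(a, f) = f*(1 + a + f) (F(a, f) = ((a + f) + 1)*f = (1 + a + f)*f = f*(1 + a + f))
j(l) = 0
k(q) = (1 + q)**2 (k(q) = (q + 1)**2 = (1 + q)**2)
k(j(F(3, 6))) + 5*(-329) = (1 + 0)**2 + 5*(-329) = 1**2 - 1645 = 1 - 1645 = -1644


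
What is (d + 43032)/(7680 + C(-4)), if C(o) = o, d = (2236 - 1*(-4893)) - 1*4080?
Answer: 46081/7676 ≈ 6.0033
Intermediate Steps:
d = 3049 (d = (2236 + 4893) - 4080 = 7129 - 4080 = 3049)
(d + 43032)/(7680 + C(-4)) = (3049 + 43032)/(7680 - 4) = 46081/7676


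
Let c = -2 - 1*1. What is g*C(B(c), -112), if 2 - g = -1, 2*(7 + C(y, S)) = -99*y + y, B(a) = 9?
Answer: -1344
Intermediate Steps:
c = -3 (c = -2 - 1 = -3)
C(y, S) = -7 - 49*y (C(y, S) = -7 + (-99*y + y)/2 = -7 + (-98*y)/2 = -7 - 49*y)
g = 3 (g = 2 - 1*(-1) = 2 + 1 = 3)
g*C(B(c), -112) = 3*(-7 - 49*9) = 3*(-7 - 441) = 3*(-448) = -1344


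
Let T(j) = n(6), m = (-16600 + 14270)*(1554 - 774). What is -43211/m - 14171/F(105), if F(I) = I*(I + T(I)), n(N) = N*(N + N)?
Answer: -1663419931/2251758600 ≈ -0.73872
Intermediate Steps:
n(N) = 2*N² (n(N) = N*(2*N) = 2*N²)
m = -1817400 (m = -2330*780 = -1817400)
T(j) = 72 (T(j) = 2*6² = 2*36 = 72)
F(I) = I*(72 + I) (F(I) = I*(I + 72) = I*(72 + I))
-43211/m - 14171/F(105) = -43211/(-1817400) - 14171*1/(105*(72 + 105)) = -43211*(-1/1817400) - 14171/(105*177) = 43211/1817400 - 14171/18585 = -1663419931/2251758600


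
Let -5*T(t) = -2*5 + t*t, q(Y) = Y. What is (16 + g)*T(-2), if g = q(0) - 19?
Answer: -18/5 ≈ -3.6000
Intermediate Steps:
T(t) = 2 - t²/5 (T(t) = -(-2*5 + t*t)/5 = -(-10 + t²)/5 = 2 - t²/5)
g = -19 (g = 0 - 19 = -19)
(16 + g)*T(-2) = (16 - 19)*(2 - ⅕*(-2)²) = -3*(2 - ⅕*4) = -3*(2 - ⅘) = -3*6/5 = -18/5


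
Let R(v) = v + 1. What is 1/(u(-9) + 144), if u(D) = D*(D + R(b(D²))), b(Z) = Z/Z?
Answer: 1/207 ≈ 0.0048309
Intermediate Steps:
b(Z) = 1
R(v) = 1 + v
u(D) = D*(2 + D) (u(D) = D*(D + (1 + 1)) = D*(D + 2) = D*(2 + D))
1/(u(-9) + 144) = 1/(-9*(2 - 9) + 144) = 1/(-9*(-7) + 144) = 1/(63 + 144) = 1/207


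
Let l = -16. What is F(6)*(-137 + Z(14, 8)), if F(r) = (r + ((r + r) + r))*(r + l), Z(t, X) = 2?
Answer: 32400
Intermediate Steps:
F(r) = 4*r*(-16 + r) (F(r) = (r + ((r + r) + r))*(r - 16) = (r + (2*r + r))*(-16 + r) = (r + 3*r)*(-16 + r) = (4*r)*(-16 + r) = 4*r*(-16 + r))
F(6)*(-137 + Z(14, 8)) = (4*6*(-16 + 6))*(-137 + 2) = (4*6*(-10))*(-135) = -240*(-135) = 32400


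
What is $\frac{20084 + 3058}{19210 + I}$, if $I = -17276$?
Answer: $\frac{11571}{967} \approx 11.966$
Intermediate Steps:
$\frac{20084 + 3058}{19210 + I} = \frac{20084 + 3058}{19210 - 17276} = \frac{23142}{1934} = 23142 \cdot \frac{1}{1934} = \frac{11571}{967}$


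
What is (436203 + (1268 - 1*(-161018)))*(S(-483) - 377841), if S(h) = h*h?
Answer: -86512781928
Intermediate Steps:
S(h) = h²
(436203 + (1268 - 1*(-161018)))*(S(-483) - 377841) = (436203 + (1268 - 1*(-161018)))*((-483)² - 377841) = (436203 + (1268 + 161018))*(233289 - 377841) = (436203 + 162286)*(-144552) = 598489*(-144552) = -86512781928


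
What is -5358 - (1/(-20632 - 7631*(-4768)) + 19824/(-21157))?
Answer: -15273386626147045/2851074667488 ≈ -5357.1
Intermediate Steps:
-5358 - (1/(-20632 - 7631*(-4768)) + 19824/(-21157)) = -5358 - (-1/4768/(-28263) + 19824*(-1/21157)) = -5358 - (-1/28263*(-1/4768) - 19824/21157) = -5358 - (1/134757984 - 19824/21157) = -5358 - 1*(-2671442253659/2851074667488) = -5358 + 2671442253659/2851074667488 = -15273386626147045/2851074667488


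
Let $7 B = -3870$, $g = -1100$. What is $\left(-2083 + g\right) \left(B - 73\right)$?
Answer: $\frac{13944723}{7} \approx 1.9921 \cdot 10^{6}$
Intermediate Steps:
$B = - \frac{3870}{7}$ ($B = \frac{1}{7} \left(-3870\right) = - \frac{3870}{7} \approx -552.86$)
$\left(-2083 + g\right) \left(B - 73\right) = \left(-2083 - 1100\right) \left(- \frac{3870}{7} - 73\right) = \left(-3183\right) \left(- \frac{4381}{7}\right) = \frac{13944723}{7}$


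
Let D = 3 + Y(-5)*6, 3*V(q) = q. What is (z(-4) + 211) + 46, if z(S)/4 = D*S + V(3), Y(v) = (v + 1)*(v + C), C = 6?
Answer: 597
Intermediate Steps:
V(q) = q/3
Y(v) = (1 + v)*(6 + v) (Y(v) = (v + 1)*(v + 6) = (1 + v)*(6 + v))
D = -21 (D = 3 + (6 + (-5)**2 + 7*(-5))*6 = 3 + (6 + 25 - 35)*6 = 3 - 4*6 = 3 - 24 = -21)
z(S) = 4 - 84*S (z(S) = 4*(-21*S + (1/3)*3) = 4*(-21*S + 1) = 4*(1 - 21*S) = 4 - 84*S)
(z(-4) + 211) + 46 = ((4 - 84*(-4)) + 211) + 46 = ((4 + 336) + 211) + 46 = (340 + 211) + 46 = 551 + 46 = 597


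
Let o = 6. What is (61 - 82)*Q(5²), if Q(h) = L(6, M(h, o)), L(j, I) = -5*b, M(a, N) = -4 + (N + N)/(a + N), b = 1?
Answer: 105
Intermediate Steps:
M(a, N) = -4 + 2*N/(N + a) (M(a, N) = -4 + (2*N)/(N + a) = -4 + 2*N/(N + a))
L(j, I) = -5 (L(j, I) = -5*1 = -5)
Q(h) = -5
(61 - 82)*Q(5²) = (61 - 82)*(-5) = -21*(-5) = 105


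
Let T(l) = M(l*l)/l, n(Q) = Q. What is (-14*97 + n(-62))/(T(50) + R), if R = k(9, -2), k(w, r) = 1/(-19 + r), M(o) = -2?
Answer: 372750/23 ≈ 16207.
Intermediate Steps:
T(l) = -2/l
R = -1/21 (R = 1/(-19 - 2) = 1/(-21) = -1/21 ≈ -0.047619)
(-14*97 + n(-62))/(T(50) + R) = (-14*97 - 62)/(-2/50 - 1/21) = (-1358 - 62)/(-2*1/50 - 1/21) = -1420/(-1/25 - 1/21) = -1420/(-46/525) = -1420*(-525/46) = 372750/23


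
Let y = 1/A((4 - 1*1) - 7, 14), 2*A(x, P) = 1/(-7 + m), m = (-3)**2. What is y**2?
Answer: 16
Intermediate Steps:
m = 9
A(x, P) = 1/4 (A(x, P) = 1/(2*(-7 + 9)) = (1/2)/2 = (1/2)*(1/2) = 1/4)
y = 4 (y = 1/(1/4) = 4)
y**2 = 4**2 = 16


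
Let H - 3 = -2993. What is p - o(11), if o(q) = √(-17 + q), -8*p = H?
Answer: 1495/4 - I*√6 ≈ 373.75 - 2.4495*I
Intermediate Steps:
H = -2990 (H = 3 - 2993 = -2990)
p = 1495/4 (p = -⅛*(-2990) = 1495/4 ≈ 373.75)
p - o(11) = 1495/4 - √(-17 + 11) = 1495/4 - √(-6) = 1495/4 - I*√6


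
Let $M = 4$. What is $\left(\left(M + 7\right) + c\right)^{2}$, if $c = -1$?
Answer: $100$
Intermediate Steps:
$\left(\left(M + 7\right) + c\right)^{2} = \left(\left(4 + 7\right) - 1\right)^{2} = \left(11 - 1\right)^{2} = 10^{2} = 100$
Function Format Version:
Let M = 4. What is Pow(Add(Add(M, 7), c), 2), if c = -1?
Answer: 100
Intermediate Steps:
Pow(Add(Add(M, 7), c), 2) = Pow(Add(Add(4, 7), -1), 2) = Pow(Add(11, -1), 2) = Pow(10, 2) = 100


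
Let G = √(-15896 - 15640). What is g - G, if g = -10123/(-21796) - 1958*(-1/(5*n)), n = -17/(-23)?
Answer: 982421519/1852660 - 12*I*√219 ≈ 530.28 - 177.58*I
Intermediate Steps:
G = 12*I*√219 (G = √(-31536) = 12*I*√219 ≈ 177.58*I)
n = 17/23 (n = -17*(-1/23) = 17/23 ≈ 0.73913)
g = 982421519/1852660 (g = -10123/(-21796) - 1958/(((17/23)*(-5))*1) = -10123*(-1/21796) - 1958/((-85/23*1)) = 10123/21796 - 1958/(-85/23) = 10123/21796 - 1958*(-23/85) = 10123/21796 + 45034/85 = 982421519/1852660 ≈ 530.28)
g - G = 982421519/1852660 - 12*I*√219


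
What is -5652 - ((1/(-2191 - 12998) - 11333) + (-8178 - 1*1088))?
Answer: 227029984/15189 ≈ 14947.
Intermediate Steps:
-5652 - ((1/(-2191 - 12998) - 11333) + (-8178 - 1*1088)) = -5652 - ((1/(-15189) - 11333) + (-8178 - 1088)) = -5652 - ((-1/15189 - 11333) - 9266) = -5652 - (-172136938/15189 - 9266) = -5652 - 1*(-312878212/15189) = -5652 + 312878212/15189 = 227029984/15189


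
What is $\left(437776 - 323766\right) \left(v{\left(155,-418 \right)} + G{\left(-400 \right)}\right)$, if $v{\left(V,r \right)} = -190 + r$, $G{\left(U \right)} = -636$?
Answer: $-141828440$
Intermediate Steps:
$\left(437776 - 323766\right) \left(v{\left(155,-418 \right)} + G{\left(-400 \right)}\right) = \left(437776 - 323766\right) \left(\left(-190 - 418\right) - 636\right) = 114010 \left(-608 - 636\right) = 114010 \left(-1244\right) = -141828440$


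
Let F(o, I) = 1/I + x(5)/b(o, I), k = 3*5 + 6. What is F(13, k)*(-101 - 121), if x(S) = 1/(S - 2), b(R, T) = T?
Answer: -296/21 ≈ -14.095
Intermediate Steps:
x(S) = 1/(-2 + S)
k = 21 (k = 15 + 6 = 21)
F(o, I) = 4/(3*I) (F(o, I) = 1/I + 1/((-2 + 5)*I) = 1/I + 1/(3*I) = 4/(3*I))
F(13, k)*(-101 - 121) = ((4/3)/21)*(-101 - 121) = ((4/3)*(1/21))*(-222) = (4/63)*(-222) = -296/21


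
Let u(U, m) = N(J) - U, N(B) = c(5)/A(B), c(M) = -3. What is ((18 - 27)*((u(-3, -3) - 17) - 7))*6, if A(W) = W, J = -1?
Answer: 972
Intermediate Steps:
N(B) = -3/B
u(U, m) = 3 - U (u(U, m) = -3/(-1) - U = -3*(-1) - U = 3 - U)
((18 - 27)*((u(-3, -3) - 17) - 7))*6 = ((18 - 27)*(((3 - 1*(-3)) - 17) - 7))*6 = -9*(((3 + 3) - 17) - 7)*6 = -9*((6 - 17) - 7)*6 = -9*(-11 - 7)*6 = -9*(-18)*6 = 162*6 = 972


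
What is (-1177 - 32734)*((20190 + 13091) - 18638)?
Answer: -496558773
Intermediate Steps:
(-1177 - 32734)*((20190 + 13091) - 18638) = -33911*(33281 - 18638) = -33911*14643 = -496558773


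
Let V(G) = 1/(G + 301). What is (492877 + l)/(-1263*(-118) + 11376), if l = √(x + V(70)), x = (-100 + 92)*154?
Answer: 492877/160410 + I*√169573341/59512110 ≈ 3.0726 + 0.00021881*I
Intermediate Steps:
x = -1232 (x = -8*154 = -1232)
V(G) = 1/(301 + G)
l = I*√169573341/371 (l = √(-1232 + 1/(301 + 70)) = √(-1232 + 1/371) = √(-457071/371) = I*√169573341/371 ≈ 35.1*I)
(492877 + l)/(-1263*(-118) + 11376) = (492877 + I*√169573341/371)/(-1263*(-118) + 11376) = (492877 + I*√169573341/371)/(149034 + 11376) = (492877 + I*√169573341/371)/160410 = (492877 + I*√169573341/371)*(1/160410) = 492877/160410 + I*√169573341/59512110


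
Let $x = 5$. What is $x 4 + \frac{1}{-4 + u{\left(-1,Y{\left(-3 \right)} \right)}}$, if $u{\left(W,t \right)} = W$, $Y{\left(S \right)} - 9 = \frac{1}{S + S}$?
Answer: $\frac{99}{5} \approx 19.8$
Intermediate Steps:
$Y{\left(S \right)} = 9 + \frac{1}{2 S}$ ($Y{\left(S \right)} = 9 + \frac{1}{S + S} = 9 + \frac{1}{2 S}$)
$x 4 + \frac{1}{-4 + u{\left(-1,Y{\left(-3 \right)} \right)}} = 5 \cdot 4 + \frac{1}{-4 - 1} = 20 + \frac{1}{-5} = 20 - \frac{1}{5} = \frac{99}{5}$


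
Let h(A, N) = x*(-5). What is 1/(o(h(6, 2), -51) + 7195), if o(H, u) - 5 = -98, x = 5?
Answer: 1/7102 ≈ 0.00014081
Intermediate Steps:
h(A, N) = -25 (h(A, N) = 5*(-5) = -25)
o(H, u) = -93 (o(H, u) = 5 - 98 = -93)
1/(o(h(6, 2), -51) + 7195) = 1/(-93 + 7195) = 1/7102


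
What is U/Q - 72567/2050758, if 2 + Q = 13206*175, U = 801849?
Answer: 82038468407/263300009688 ≈ 0.31158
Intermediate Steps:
Q = 2311048 (Q = -2 + 13206*175 = -2 + 2311050 = 2311048)
U/Q - 72567/2050758 = 801849/2311048 - 72567/2050758 = 801849*(1/2311048) - 72567*1/2050758 = 801849/2311048 - 8063/227862 = 82038468407/263300009688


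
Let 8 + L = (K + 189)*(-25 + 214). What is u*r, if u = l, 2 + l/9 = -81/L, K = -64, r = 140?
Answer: -59616900/23617 ≈ -2524.3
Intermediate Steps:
L = 23617 (L = -8 + (-64 + 189)*(-25 + 214) = -8 + 125*189 = -8 + 23625 = 23617)
l = -425835/23617 (l = -18 + 9*(-81/23617) = -18 - 729/23617 = -425835/23617 ≈ -18.031)
u = -425835/23617 ≈ -18.031
u*r = -425835/23617*140 = -59616900/23617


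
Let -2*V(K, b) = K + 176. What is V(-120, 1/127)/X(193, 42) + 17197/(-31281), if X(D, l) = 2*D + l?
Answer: -2059046/3347067 ≈ -0.61518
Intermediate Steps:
X(D, l) = l + 2*D
V(K, b) = -88 - K/2 (V(K, b) = -(K + 176)/2 = -(176 + K)/2 = -88 - K/2)
V(-120, 1/127)/X(193, 42) + 17197/(-31281) = (-88 - ½*(-120))/(42 + 2*193) + 17197/(-31281) = (-88 + 60)/(42 + 386) + 17197*(-1/31281) = -28/428 - 17197/31281 = -28*1/428 - 17197/31281 = -7/107 - 17197/31281 = -2059046/3347067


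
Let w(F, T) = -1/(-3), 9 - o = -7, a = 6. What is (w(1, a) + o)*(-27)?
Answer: -441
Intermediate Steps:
o = 16 (o = 9 - 1*(-7) = 9 + 7 = 16)
w(F, T) = ⅓ (w(F, T) = -1*(-⅓) = ⅓)
(w(1, a) + o)*(-27) = (⅓ + 16)*(-27) = (49/3)*(-27) = -441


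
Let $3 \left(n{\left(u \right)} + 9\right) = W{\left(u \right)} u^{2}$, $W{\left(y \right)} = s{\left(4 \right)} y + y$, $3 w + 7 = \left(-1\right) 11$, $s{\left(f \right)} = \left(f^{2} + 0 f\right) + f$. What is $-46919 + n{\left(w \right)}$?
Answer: $-48440$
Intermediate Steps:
$s{\left(f \right)} = f + f^{2}$ ($s{\left(f \right)} = \left(f^{2} + 0\right) + f = f^{2} + f = f + f^{2}$)
$w = -6$ ($w = - \frac{7}{3} + \frac{\left(-1\right) 11}{3} = - \frac{7}{3} + \frac{1}{3} \left(-11\right) = - \frac{7}{3} - \frac{11}{3} = -6$)
$W{\left(y \right)} = 21 y$ ($W{\left(y \right)} = 4 \left(1 + 4\right) y + y = 4 \cdot 5 y + y = 20 y + y = 21 y$)
$n{\left(u \right)} = -9 + 7 u^{3}$ ($n{\left(u \right)} = -9 + \frac{21 u u^{2}}{3} = -9 + \frac{21 u^{3}}{3} = -9 + 7 u^{3}$)
$-46919 + n{\left(w \right)} = -46919 + \left(-9 + 7 \left(-6\right)^{3}\right) = -46919 + \left(-9 + 7 \left(-216\right)\right) = -46919 - 1521 = -48440$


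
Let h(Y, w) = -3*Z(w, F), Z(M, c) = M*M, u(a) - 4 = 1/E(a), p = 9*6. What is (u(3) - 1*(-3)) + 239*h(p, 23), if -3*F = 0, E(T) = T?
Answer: -1137857/3 ≈ -3.7929e+5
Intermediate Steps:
F = 0 (F = -1/3*0 = 0)
p = 54
u(a) = 4 + 1/a
Z(M, c) = M**2
h(Y, w) = -3*w**2
(u(3) - 1*(-3)) + 239*h(p, 23) = ((4 + 1/3) - 1*(-3)) + 239*(-3*23**2) = ((4 + 1/3) + 3) + 239*(-3*529) = (13/3 + 3) + 239*(-1587) = 22/3 - 379293 = -1137857/3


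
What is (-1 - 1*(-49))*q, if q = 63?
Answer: 3024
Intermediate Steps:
(-1 - 1*(-49))*q = (-1 - 1*(-49))*63 = (-1 + 49)*63 = 48*63 = 3024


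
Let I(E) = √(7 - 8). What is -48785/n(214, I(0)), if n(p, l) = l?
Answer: 48785*I ≈ 48785.0*I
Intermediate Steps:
I(E) = I (I(E) = √(-1) = I)
-48785/n(214, I(0)) = -48785*(-I) = -(-48785)*I = 48785*I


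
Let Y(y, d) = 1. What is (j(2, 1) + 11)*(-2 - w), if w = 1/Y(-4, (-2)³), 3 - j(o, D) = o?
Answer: -36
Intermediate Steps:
j(o, D) = 3 - o
w = 1 (w = 1/1 = 1)
(j(2, 1) + 11)*(-2 - w) = ((3 - 1*2) + 11)*(-2 - 1*1) = ((3 - 2) + 11)*(-2 - 1) = (1 + 11)*(-3) = 12*(-3) = -36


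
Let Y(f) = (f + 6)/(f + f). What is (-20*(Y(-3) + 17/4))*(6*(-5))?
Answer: 2250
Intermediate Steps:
Y(f) = (6 + f)/(2*f) (Y(f) = (6 + f)/((2*f)) = (6 + f)*(1/(2*f)) = (6 + f)/(2*f))
(-20*(Y(-3) + 17/4))*(6*(-5)) = (-20*((½)*(6 - 3)/(-3) + 17/4))*(6*(-5)) = -20*((½)*(-⅓)*3 + 17*(¼))*(-30) = -20*(-½ + 17/4)*(-30) = -20*15/4*(-30) = -75*(-30) = 2250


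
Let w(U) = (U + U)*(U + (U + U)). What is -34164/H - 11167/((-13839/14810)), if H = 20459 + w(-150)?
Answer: 25709844975334/2151397101 ≈ 11950.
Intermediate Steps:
w(U) = 6*U² (w(U) = (2*U)*(U + 2*U) = (2*U)*(3*U) = 6*U²)
H = 155459 (H = 20459 + 6*(-150)² = 20459 + 6*22500 = 20459 + 135000 = 155459)
-34164/H - 11167/((-13839/14810)) = -34164/155459 - 11167/((-13839/14810)) = -34164*1/155459 - 11167/((-13839*1/14810)) = -34164/155459 - 11167/(-13839/14810) = -34164/155459 - 11167*(-14810/13839) = -34164/155459 + 165383270/13839 = 25709844975334/2151397101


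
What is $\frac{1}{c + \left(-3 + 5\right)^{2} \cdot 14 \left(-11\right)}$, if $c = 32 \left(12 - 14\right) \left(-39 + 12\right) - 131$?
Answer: $\frac{1}{981} \approx 0.0010194$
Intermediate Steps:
$c = 1597$ ($c = 32 \left(\left(-2\right) \left(-27\right)\right) - 131 = 32 \cdot 54 - 131 = 1728 - 131 = 1597$)
$\frac{1}{c + \left(-3 + 5\right)^{2} \cdot 14 \left(-11\right)} = \frac{1}{1597 + \left(-3 + 5\right)^{2} \cdot 14 \left(-11\right)} = \frac{1}{1597 + 2^{2} \cdot 14 \left(-11\right)} = \frac{1}{1597 + 4 \cdot 14 \left(-11\right)} = \frac{1}{1597 + 56 \left(-11\right)} = \frac{1}{1597 - 616} = \frac{1}{981}$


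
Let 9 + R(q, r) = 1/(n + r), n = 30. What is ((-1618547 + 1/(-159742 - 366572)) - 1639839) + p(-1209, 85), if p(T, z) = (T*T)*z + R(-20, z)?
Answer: 7322720550560099/60526110 ≈ 1.2098e+8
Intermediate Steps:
R(q, r) = -9 + 1/(30 + r)
p(T, z) = z*T² + (-269 - 9*z)/(30 + z) (p(T, z) = (T*T)*z + (-269 - 9*z)/(30 + z) = T²*z + (-269 - 9*z)/(30 + z) = z*T² + (-269 - 9*z)/(30 + z))
((-1618547 + 1/(-159742 - 366572)) - 1639839) + p(-1209, 85) = ((-1618547 + 1/(-159742 - 366572)) - 1639839) + (-269 - 9*85 + 85*(-1209)²*(30 + 85))/(30 + 85) = ((-1618547 + 1/(-526314)) - 1639839) + (-269 - 765 + 85*1461681*115)/115 = ((-1618547 - 1/526314) - 1639839) + (-269 - 765 + 14287931775)/115 = (-851863945759/526314 - 1639839) + (1/115)*14287930741 = -1714934169205/526314 + 14287930741/115 = 7322720550560099/60526110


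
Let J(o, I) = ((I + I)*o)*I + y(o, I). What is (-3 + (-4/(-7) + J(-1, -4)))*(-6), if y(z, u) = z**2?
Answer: 1404/7 ≈ 200.57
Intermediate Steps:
J(o, I) = o**2 + 2*o*I**2 (J(o, I) = ((I + I)*o)*I + o**2 = ((2*I)*o)*I + o**2 = (2*I*o)*I + o**2 = 2*o*I**2 + o**2 = o**2 + 2*o*I**2)
(-3 + (-4/(-7) + J(-1, -4)))*(-6) = (-3 + (-4/(-7) - (-1 + 2*(-4)**2)))*(-6) = (-3 + (-4*(-1/7) - (-1 + 2*16)))*(-6) = (-3 + (4/7 - (-1 + 32)))*(-6) = (-3 + (4/7 - 1*31))*(-6) = (-3 + (4/7 - 31))*(-6) = (-3 - 213/7)*(-6) = -234/7*(-6) = 1404/7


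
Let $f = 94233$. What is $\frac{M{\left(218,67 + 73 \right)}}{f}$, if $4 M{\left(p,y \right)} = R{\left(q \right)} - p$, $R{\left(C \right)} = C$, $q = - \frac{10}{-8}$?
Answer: $- \frac{289}{502576} \approx -0.00057504$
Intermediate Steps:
$q = \frac{5}{4}$ ($q = \left(-10\right) \left(- \frac{1}{8}\right) = \frac{5}{4} \approx 1.25$)
$M{\left(p,y \right)} = \frac{5}{16} - \frac{p}{4}$ ($M{\left(p,y \right)} = \frac{\frac{5}{4} - p}{4} = \frac{5}{16} - \frac{p}{4}$)
$\frac{M{\left(218,67 + 73 \right)}}{f} = \frac{\frac{5}{16} - \frac{109}{2}}{94233} = \left(\frac{5}{16} - \frac{109}{2}\right) \frac{1}{94233} = \left(- \frac{867}{16}\right) \frac{1}{94233} = - \frac{289}{502576}$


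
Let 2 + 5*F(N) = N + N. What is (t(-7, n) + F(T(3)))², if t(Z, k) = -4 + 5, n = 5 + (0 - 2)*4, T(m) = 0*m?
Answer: 9/25 ≈ 0.36000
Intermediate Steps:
T(m) = 0
n = -3 (n = 5 - 2*4 = 5 - 8 = -3)
F(N) = -⅖ + 2*N/5 (F(N) = -⅖ + (N + N)/5 = -⅖ + (2*N)/5 = -⅖ + 2*N/5)
t(Z, k) = 1
(t(-7, n) + F(T(3)))² = (1 + (-⅖ + (⅖)*0))² = (1 + (-⅖ + 0))² = (1 - ⅖)² = (⅗)² = 9/25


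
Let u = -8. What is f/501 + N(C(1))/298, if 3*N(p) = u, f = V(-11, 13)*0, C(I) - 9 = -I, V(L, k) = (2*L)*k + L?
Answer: -4/447 ≈ -0.0089485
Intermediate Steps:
V(L, k) = L + 2*L*k (V(L, k) = 2*L*k + L = L + 2*L*k)
C(I) = 9 - I
f = 0 (f = -11*(1 + 2*13)*0 = -11*(1 + 26)*0 = -11*27*0 = -297*0 = 0)
N(p) = -8/3 (N(p) = (1/3)*(-8) = -8/3)
f/501 + N(C(1))/298 = 0/501 - 8/3/298 = 0*(1/501) - 8/3*1/298 = 0 - 4/447 = -4/447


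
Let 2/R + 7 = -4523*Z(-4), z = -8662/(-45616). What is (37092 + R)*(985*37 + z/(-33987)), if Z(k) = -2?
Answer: 4735966641932379272755/3503405654172 ≈ 1.3518e+9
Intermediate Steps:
z = 4331/22808 (z = -8662*(-1/45616) = 4331/22808 ≈ 0.18989)
R = 2/9039 (R = 2/(-7 - 4523*(-2)) = 2/(-7 + 9046) = 2/9039 ≈ 0.00022126)
(37092 + R)*(985*37 + z/(-33987)) = (37092 + 2/9039)*(985*37 + (4331/22808)/(-33987)) = 335274590*(36445 + (4331/22808)*(-1/33987))/9039 = 335274590*(36445 - 4331/775175496)/9039 = (335274590/9039)*(28251270947389/775175496) = 4735966641932379272755/3503405654172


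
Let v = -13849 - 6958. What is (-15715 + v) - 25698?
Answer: -62220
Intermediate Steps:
v = -20807
(-15715 + v) - 25698 = (-15715 - 20807) - 25698 = -36522 - 25698 = -62220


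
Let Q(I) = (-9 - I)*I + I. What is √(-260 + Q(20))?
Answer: 2*I*√205 ≈ 28.636*I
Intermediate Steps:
Q(I) = I + I*(-9 - I) (Q(I) = I*(-9 - I) + I = I + I*(-9 - I))
√(-260 + Q(20)) = √(-260 - 1*20*(8 + 20)) = √(-260 - 1*20*28) = √(-260 - 560) = √(-820) = 2*I*√205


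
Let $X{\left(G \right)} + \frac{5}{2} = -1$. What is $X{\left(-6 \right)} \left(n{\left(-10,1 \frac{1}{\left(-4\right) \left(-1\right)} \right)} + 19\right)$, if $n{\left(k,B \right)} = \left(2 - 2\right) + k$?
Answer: $- \frac{63}{2} \approx -31.5$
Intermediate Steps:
$X{\left(G \right)} = - \frac{7}{2}$ ($X{\left(G \right)} = - \frac{5}{2} - 1 = - \frac{7}{2}$)
$n{\left(k,B \right)} = k$ ($n{\left(k,B \right)} = 0 + k = k$)
$X{\left(-6 \right)} \left(n{\left(-10,1 \frac{1}{\left(-4\right) \left(-1\right)} \right)} + 19\right) = - \frac{7 \left(-10 + 19\right)}{2} = \left(- \frac{7}{2}\right) 9 = - \frac{63}{2}$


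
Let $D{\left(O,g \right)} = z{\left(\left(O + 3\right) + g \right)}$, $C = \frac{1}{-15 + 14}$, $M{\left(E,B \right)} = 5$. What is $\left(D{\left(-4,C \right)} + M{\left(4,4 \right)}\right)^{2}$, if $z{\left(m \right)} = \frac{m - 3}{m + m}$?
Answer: $\frac{625}{16} \approx 39.063$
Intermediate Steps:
$C = -1$ ($C = \frac{1}{-1} = -1$)
$z{\left(m \right)} = \frac{-3 + m}{2 m}$
$D{\left(O,g \right)} = \frac{O + g}{2 \left(3 + O + g\right)}$ ($D{\left(O,g \right)} = \frac{-3 + \left(\left(O + 3\right) + g\right)}{2 \left(\left(O + 3\right) + g\right)} = \frac{-3 + \left(\left(3 + O\right) + g\right)}{2 \left(\left(3 + O\right) + g\right)} = \frac{-3 + \left(3 + O + g\right)}{2 \left(3 + O + g\right)} = \frac{O + g}{2 \left(3 + O + g\right)}$)
$\left(D{\left(-4,C \right)} + M{\left(4,4 \right)}\right)^{2} = \left(\frac{-4 - 1}{2 \left(3 - 4 - 1\right)} + 5\right)^{2} = \left(\frac{1}{2} \frac{1}{-2} \left(-5\right) + 5\right)^{2} = \left(\frac{1}{2} \left(- \frac{1}{2}\right) \left(-5\right) + 5\right)^{2} = \left(\frac{5}{4} + 5\right)^{2} = \left(\frac{25}{4}\right)^{2} = \frac{625}{16}$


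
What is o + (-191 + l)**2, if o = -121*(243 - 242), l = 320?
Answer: 16520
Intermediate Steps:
o = -121 (o = -121*1 = -121)
o + (-191 + l)**2 = -121 + (-191 + 320)**2 = -121 + 129**2 = -121 + 16641 = 16520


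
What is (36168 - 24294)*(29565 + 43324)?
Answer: 865483986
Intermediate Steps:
(36168 - 24294)*(29565 + 43324) = 11874*72889 = 865483986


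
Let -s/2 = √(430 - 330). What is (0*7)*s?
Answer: 0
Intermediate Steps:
s = -20 (s = -2*√(430 - 330) = -2*√100 = -2*10 = -20)
(0*7)*s = (0*7)*(-20) = 0*(-20) = 0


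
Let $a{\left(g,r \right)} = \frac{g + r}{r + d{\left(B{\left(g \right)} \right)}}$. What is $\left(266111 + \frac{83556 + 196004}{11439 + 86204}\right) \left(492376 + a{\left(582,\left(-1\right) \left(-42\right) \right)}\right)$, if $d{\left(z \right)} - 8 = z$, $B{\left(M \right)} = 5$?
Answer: $\frac{24264994000171608}{185185} \approx 1.3103 \cdot 10^{11}$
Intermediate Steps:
$d{\left(z \right)} = 8 + z$
$a{\left(g,r \right)} = \frac{g + r}{13 + r}$ ($a{\left(g,r \right)} = \frac{g + r}{r + \left(8 + 5\right)} = \frac{g + r}{r + 13} = \frac{g + r}{13 + r}$)
$\left(266111 + \frac{83556 + 196004}{11439 + 86204}\right) \left(492376 + a{\left(582,\left(-1\right) \left(-42\right) \right)}\right) = \left(266111 + \frac{83556 + 196004}{11439 + 86204}\right) \left(492376 + \frac{582 - -42}{13 - -42}\right) = \left(266111 + \frac{279560}{97643}\right) \left(492376 + \frac{582 + 42}{13 + 42}\right) = \left(266111 + 279560 \cdot \frac{1}{97643}\right) \left(492376 + \frac{1}{55} \cdot 624\right) = \left(266111 + \frac{9640}{3367}\right) \left(492376 + \frac{1}{55} \cdot 624\right) = \frac{896005377 \left(492376 + \frac{624}{55}\right)}{3367} = \frac{896005377}{3367} \cdot \frac{27081304}{55} = \frac{24264994000171608}{185185}$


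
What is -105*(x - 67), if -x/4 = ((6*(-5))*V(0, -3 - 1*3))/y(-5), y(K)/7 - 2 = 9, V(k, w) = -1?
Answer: 79185/11 ≈ 7198.6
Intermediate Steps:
y(K) = 77 (y(K) = 14 + 7*9 = 14 + 63 = 77)
x = -120/77 (x = -4*(6*(-5))*(-1)/77 = -4*(-30*(-1))/77 = -120/77 ≈ -1.5584)
-105*(x - 67) = -105*(-120/77 - 67) = -105*(-5279/77) = 79185/11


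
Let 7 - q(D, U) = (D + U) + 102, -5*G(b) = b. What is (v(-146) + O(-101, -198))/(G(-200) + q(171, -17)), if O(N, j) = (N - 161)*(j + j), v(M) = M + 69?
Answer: -9425/19 ≈ -496.05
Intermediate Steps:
v(M) = 69 + M
G(b) = -b/5
q(D, U) = -95 - D - U (q(D, U) = 7 - ((D + U) + 102) = 7 - (102 + D + U) = 7 + (-102 - D - U) = -95 - D - U)
O(N, j) = 2*j*(-161 + N) (O(N, j) = (-161 + N)*(2*j) = 2*j*(-161 + N))
(v(-146) + O(-101, -198))/(G(-200) + q(171, -17)) = ((69 - 146) + 2*(-198)*(-161 - 101))/(-⅕*(-200) + (-95 - 1*171 - 1*(-17))) = (-77 + 2*(-198)*(-262))/(40 + (-95 - 171 + 17)) = (-77 + 103752)/(40 - 249) = 103675/(-209) = 103675*(-1/209) = -9425/19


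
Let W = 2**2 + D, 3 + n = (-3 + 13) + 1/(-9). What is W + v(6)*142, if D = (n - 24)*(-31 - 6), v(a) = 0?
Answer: 5734/9 ≈ 637.11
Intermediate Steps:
n = 62/9 (n = -3 + ((-3 + 13) + 1/(-9)) = -3 + (10 - 1/9) = -3 + 89/9 = 62/9 ≈ 6.8889)
D = 5698/9 (D = (62/9 - 24)*(-31 - 6) = -154/9*(-37) = 5698/9 ≈ 633.11)
W = 5734/9 (W = 2**2 + 5698/9 = 4 + 5698/9 = 5734/9 ≈ 637.11)
W + v(6)*142 = 5734/9 + 0*142 = 5734/9 + 0 = 5734/9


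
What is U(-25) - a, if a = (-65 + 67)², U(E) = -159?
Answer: -163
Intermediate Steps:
a = 4 (a = 2² = 4)
U(-25) - a = -159 - 1*4 = -159 - 4 = -163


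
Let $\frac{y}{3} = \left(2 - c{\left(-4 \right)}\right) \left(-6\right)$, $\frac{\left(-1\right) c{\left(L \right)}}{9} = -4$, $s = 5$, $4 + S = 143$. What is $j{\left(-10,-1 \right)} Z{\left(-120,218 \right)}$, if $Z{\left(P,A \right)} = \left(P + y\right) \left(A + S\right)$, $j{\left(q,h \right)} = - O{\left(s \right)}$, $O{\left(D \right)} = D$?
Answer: $-878220$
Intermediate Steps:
$S = 139$ ($S = -4 + 143 = 139$)
$c{\left(L \right)} = 36$ ($c{\left(L \right)} = \left(-9\right) \left(-4\right) = 36$)
$j{\left(q,h \right)} = -5$ ($j{\left(q,h \right)} = \left(-1\right) 5 = -5$)
$y = 612$ ($y = 3 \left(2 - 36\right) \left(-6\right) = 3 \left(\left(-34\right) \left(-6\right)\right) = 3 \cdot 204 = 612$)
$Z{\left(P,A \right)} = \left(139 + A\right) \left(612 + P\right)$ ($Z{\left(P,A \right)} = \left(P + 612\right) \left(A + 139\right) = \left(612 + P\right) \left(139 + A\right) = \left(139 + A\right) \left(612 + P\right)$)
$j{\left(-10,-1 \right)} Z{\left(-120,218 \right)} = - 5 \left(85068 + 139 \left(-120\right) + 612 \cdot 218 + 218 \left(-120\right)\right) = - 5 \left(85068 - 16680 + 133416 - 26160\right) = \left(-5\right) 175644 = -878220$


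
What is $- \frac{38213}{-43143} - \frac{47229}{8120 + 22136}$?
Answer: $- \frac{881428219}{1305334608} \approx -0.67525$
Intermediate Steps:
$- \frac{38213}{-43143} - \frac{47229}{8120 + 22136} = \left(-38213\right) \left(- \frac{1}{43143}\right) - \frac{47229}{30256} = \frac{38213}{43143} - \frac{47229}{30256} = - \frac{881428219}{1305334608}$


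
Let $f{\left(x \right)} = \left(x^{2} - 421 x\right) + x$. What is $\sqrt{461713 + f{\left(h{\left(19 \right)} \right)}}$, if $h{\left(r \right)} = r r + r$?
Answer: $\sqrt{446513} \approx 668.22$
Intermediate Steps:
$h{\left(r \right)} = r + r^{2}$ ($h{\left(r \right)} = r^{2} + r = r + r^{2}$)
$f{\left(x \right)} = x^{2} - 420 x$
$\sqrt{461713 + f{\left(h{\left(19 \right)} \right)}} = \sqrt{461713 + 19 \left(1 + 19\right) \left(-420 + 19 \left(1 + 19\right)\right)} = \sqrt{461713 + 19 \cdot 20 \left(-420 + 19 \cdot 20\right)} = \sqrt{461713 + 380 \left(-420 + 380\right)} = \sqrt{461713 + 380 \left(-40\right)} = \sqrt{461713 - 15200} = \sqrt{446513}$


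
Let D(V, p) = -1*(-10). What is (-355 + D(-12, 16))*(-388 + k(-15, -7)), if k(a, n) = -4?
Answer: 135240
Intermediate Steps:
D(V, p) = 10
(-355 + D(-12, 16))*(-388 + k(-15, -7)) = (-355 + 10)*(-388 - 4) = -345*(-392) = 135240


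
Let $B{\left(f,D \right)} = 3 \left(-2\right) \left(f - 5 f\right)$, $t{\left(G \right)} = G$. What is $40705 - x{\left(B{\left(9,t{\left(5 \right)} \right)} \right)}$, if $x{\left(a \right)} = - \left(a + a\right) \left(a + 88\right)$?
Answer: $172033$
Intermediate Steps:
$B{\left(f,D \right)} = 24 f$ ($B{\left(f,D \right)} = - 6 \left(- 4 f\right) = 24 f$)
$x{\left(a \right)} = - 2 a \left(88 + a\right)$
$40705 - x{\left(B{\left(9,t{\left(5 \right)} \right)} \right)} = 40705 - - 2 \cdot 24 \cdot 9 \left(88 + 24 \cdot 9\right) = 40705 - \left(-2\right) 216 \left(88 + 216\right) = 40705 - \left(-2\right) 216 \cdot 304 = 40705 - -131328 = 40705 + 131328 = 172033$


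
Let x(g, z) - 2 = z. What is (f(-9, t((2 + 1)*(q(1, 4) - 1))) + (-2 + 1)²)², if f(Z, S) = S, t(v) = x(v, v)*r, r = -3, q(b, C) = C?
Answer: 1024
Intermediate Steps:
x(g, z) = 2 + z
t(v) = -6 - 3*v (t(v) = (2 + v)*(-3) = -6 - 3*v)
(f(-9, t((2 + 1)*(q(1, 4) - 1))) + (-2 + 1)²)² = ((-6 - 3*(2 + 1)*(4 - 1)) + (-2 + 1)²)² = ((-6 - 9*3) + (-1)²)² = ((-6 - 3*9) + 1)² = ((-6 - 27) + 1)² = (-33 + 1)² = (-32)² = 1024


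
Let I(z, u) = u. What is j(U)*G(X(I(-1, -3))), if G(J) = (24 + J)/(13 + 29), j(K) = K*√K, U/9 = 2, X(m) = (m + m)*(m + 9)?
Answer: -108*√2/7 ≈ -21.819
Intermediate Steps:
X(m) = 2*m*(9 + m) (X(m) = (2*m)*(9 + m) = 2*m*(9 + m))
U = 18 (U = 9*2 = 18)
j(K) = K^(3/2)
G(J) = 4/7 + J/42 (G(J) = (24 + J)/42 = (24 + J)*(1/42) = 4/7 + J/42)
j(U)*G(X(I(-1, -3))) = 18^(3/2)*(4/7 + (2*(-3)*(9 - 3))/42) = (54*√2)*(4/7 + (2*(-3)*6)/42) = (54*√2)*(4/7 + (1/42)*(-36)) = (54*√2)*(4/7 - 6/7) = (54*√2)*(-2/7) = -108*√2/7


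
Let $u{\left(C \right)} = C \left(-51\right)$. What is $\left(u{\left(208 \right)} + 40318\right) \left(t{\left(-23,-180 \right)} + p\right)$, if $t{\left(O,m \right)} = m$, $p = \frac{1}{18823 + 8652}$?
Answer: $- \frac{29386155058}{5495} \approx -5.3478 \cdot 10^{6}$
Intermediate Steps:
$p = \frac{1}{27475} \approx 3.6397 \cdot 10^{-5}$
$u{\left(C \right)} = - 51 C$
$\left(u{\left(208 \right)} + 40318\right) \left(t{\left(-23,-180 \right)} + p\right) = \left(\left(-51\right) 208 + 40318\right) \left(-180 + \frac{1}{27475}\right) = \left(-10608 + 40318\right) \left(- \frac{4945499}{27475}\right) = 29710 \left(- \frac{4945499}{27475}\right) = - \frac{29386155058}{5495}$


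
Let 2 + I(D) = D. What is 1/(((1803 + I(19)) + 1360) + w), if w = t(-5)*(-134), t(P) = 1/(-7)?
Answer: 7/22394 ≈ 0.00031258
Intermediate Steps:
t(P) = -⅐
I(D) = -2 + D
w = 134/7 (w = -⅐*(-134) = 134/7 ≈ 19.143)
1/(((1803 + I(19)) + 1360) + w) = 1/(((1803 + (-2 + 19)) + 1360) + 134/7) = 1/(((1803 + 17) + 1360) + 134/7) = 1/((1820 + 1360) + 134/7) = 1/(3180 + 134/7) = 1/(22394/7) = 7/22394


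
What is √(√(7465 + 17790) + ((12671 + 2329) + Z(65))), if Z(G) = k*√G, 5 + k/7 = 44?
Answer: √(15000 + √25255 + 273*√65) ≈ 131.76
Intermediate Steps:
k = 273 (k = -35 + 7*44 = -35 + 308 = 273)
Z(G) = 273*√G
√(√(7465 + 17790) + ((12671 + 2329) + Z(65))) = √(√(7465 + 17790) + ((12671 + 2329) + 273*√65)) = √(√25255 + (15000 + 273*√65)) = √(15000 + √25255 + 273*√65)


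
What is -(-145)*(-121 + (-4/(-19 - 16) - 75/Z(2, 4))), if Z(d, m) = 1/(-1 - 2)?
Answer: 105676/7 ≈ 15097.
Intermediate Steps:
Z(d, m) = -⅓ (Z(d, m) = 1/(-3) = -⅓)
-(-145)*(-121 + (-4/(-19 - 16) - 75/Z(2, 4))) = -(-145)*(-121 + (-4/(-19 - 16) - 75/(-⅓))) = -(-145)*(-121 + (-4/(-35) - 75*(-3))) = -(-145)*(-121 + (-4*(-1/35) + 225)) = -(-145)*(-121 + (4/35 + 225)) = -(-145)*(-121 + 7879/35) = -(-145)*3644/35 = -1*(-105676/7) = 105676/7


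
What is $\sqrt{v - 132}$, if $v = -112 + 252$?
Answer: $2 \sqrt{2} \approx 2.8284$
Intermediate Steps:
$v = 140$
$\sqrt{v - 132} = \sqrt{140 - 132} = \sqrt{8} = 2 \sqrt{2}$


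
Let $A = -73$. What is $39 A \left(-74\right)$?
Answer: $210678$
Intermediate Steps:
$39 A \left(-74\right) = 39 \left(-73\right) \left(-74\right) = \left(-2847\right) \left(-74\right) = 210678$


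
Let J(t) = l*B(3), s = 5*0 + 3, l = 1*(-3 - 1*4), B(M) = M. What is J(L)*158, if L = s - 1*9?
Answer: -3318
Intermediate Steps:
l = -7 (l = 1*(-3 - 4) = 1*(-7) = -7)
s = 3 (s = 0 + 3 = 3)
L = -6 (L = 3 - 1*9 = 3 - 9 = -6)
J(t) = -21 (J(t) = -7*3 = -21)
J(L)*158 = -21*158 = -3318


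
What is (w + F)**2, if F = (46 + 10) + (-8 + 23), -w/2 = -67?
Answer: 42025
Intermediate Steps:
w = 134 (w = -2*(-67) = 134)
F = 71 (F = 56 + 15 = 71)
(w + F)**2 = (134 + 71)**2 = 205**2 = 42025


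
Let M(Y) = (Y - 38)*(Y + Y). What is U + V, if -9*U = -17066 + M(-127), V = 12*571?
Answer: 36824/9 ≈ 4091.6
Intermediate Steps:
M(Y) = 2*Y*(-38 + Y) (M(Y) = (-38 + Y)*(2*Y) = 2*Y*(-38 + Y))
V = 6852
U = -24844/9 (U = -(-17066 + 2*(-127)*(-38 - 127))/9 = -(-17066 + 2*(-127)*(-165))/9 = -(-17066 + 41910)/9 = -⅑*24844 = -24844/9 ≈ -2760.4)
U + V = -24844/9 + 6852 = 36824/9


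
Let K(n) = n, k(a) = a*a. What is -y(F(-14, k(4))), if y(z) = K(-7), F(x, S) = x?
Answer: 7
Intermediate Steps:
k(a) = a²
y(z) = -7
-y(F(-14, k(4))) = -1*(-7) = 7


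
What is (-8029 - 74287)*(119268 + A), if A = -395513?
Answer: 22739383420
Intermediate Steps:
(-8029 - 74287)*(119268 + A) = (-8029 - 74287)*(119268 - 395513) = -82316*(-276245) = 22739383420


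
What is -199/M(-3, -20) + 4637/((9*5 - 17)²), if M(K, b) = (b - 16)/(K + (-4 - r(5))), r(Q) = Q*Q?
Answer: -1206395/7056 ≈ -170.97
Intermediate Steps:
r(Q) = Q²
M(K, b) = (-16 + b)/(-29 + K) (M(K, b) = (b - 16)/(K + (-4 - 1*5²)) = (-16 + b)/(K + (-4 - 1*25)) = (-16 + b)/(K + (-4 - 25)) = (-16 + b)/(K - 29) = (-16 + b)/(-29 + K))
-199/M(-3, -20) + 4637/((9*5 - 17)²) = -199*(29 - 1*(-3))/(16 - 1*(-20)) + 4637/((9*5 - 17)²) = -199*(29 + 3)/(16 + 20) + 4637/((45 - 17)²) = -199/(36/32) + 4637/(28²) = -199/((1/32)*36) + 4637/784 = -199/9/8 + 4637*(1/784) = -199*8/9 + 4637/784 = -1592/9 + 4637/784 = -1206395/7056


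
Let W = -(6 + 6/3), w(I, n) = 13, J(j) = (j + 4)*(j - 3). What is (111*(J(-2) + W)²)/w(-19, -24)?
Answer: 35964/13 ≈ 2766.5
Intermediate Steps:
J(j) = (-3 + j)*(4 + j) (J(j) = (4 + j)*(-3 + j) = (-3 + j)*(4 + j))
W = -8 (W = -(6 + 6*(⅓)) = -(6 + 2) = -1*8 = -8)
(111*(J(-2) + W)²)/w(-19, -24) = (111*((-12 - 2 + (-2)²) - 8)²)/13 = (111*((-12 - 2 + 4) - 8)²)*(1/13) = (111*(-10 - 8)²)*(1/13) = (111*(-18)²)*(1/13) = (111*324)*(1/13) = 35964*(1/13) = 35964/13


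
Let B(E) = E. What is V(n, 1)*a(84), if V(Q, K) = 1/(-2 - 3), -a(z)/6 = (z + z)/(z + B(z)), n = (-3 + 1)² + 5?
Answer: 6/5 ≈ 1.2000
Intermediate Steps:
n = 9 (n = (-2)² + 5 = 4 + 5 = 9)
a(z) = -6 (a(z) = -6*(z + z)/(z + z) = -6*2*z/(2*z) = -6*2*z*1/(2*z) = -6*1 = -6)
V(Q, K) = -⅕ (V(Q, K) = 1/(-5) = -⅕)
V(n, 1)*a(84) = -⅕*(-6) = 6/5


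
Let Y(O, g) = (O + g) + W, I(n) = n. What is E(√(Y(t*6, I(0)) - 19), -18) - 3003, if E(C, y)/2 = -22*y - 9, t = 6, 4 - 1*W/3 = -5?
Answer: -2229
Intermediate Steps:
W = 27 (W = 12 - 3*(-5) = 12 + 15 = 27)
Y(O, g) = 27 + O + g (Y(O, g) = (O + g) + 27 = 27 + O + g)
E(C, y) = -18 - 44*y (E(C, y) = 2*(-22*y - 9) = 2*(-9 - 22*y) = -18 - 44*y)
E(√(Y(t*6, I(0)) - 19), -18) - 3003 = (-18 - 44*(-18)) - 3003 = (-18 + 792) - 3003 = 774 - 3003 = -2229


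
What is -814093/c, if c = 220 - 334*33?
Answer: 814093/10802 ≈ 75.365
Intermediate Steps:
c = -10802 (c = 220 - 11022 = -10802)
-814093/c = -814093/(-10802) = -814093*(-1/10802) = 814093/10802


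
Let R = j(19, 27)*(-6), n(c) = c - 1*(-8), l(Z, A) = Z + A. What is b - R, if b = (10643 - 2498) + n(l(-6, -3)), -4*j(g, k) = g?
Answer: 16231/2 ≈ 8115.5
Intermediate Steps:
j(g, k) = -g/4
l(Z, A) = A + Z
n(c) = 8 + c (n(c) = c + 8 = 8 + c)
R = 57/2 (R = -¼*19*(-6) = -19/4*(-6) = 57/2 ≈ 28.500)
b = 8144 (b = (10643 - 2498) + (8 + (-3 - 6)) = 8145 + (8 - 9) = 8145 - 1 = 8144)
b - R = 8144 - 1*57/2 = 8144 - 57/2 = 16231/2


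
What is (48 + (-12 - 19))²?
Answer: 289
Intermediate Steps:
(48 + (-12 - 19))² = (48 - 31)² = 17² = 289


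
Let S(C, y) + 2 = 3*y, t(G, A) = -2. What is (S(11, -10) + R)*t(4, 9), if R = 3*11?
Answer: -2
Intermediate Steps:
R = 33
S(C, y) = -2 + 3*y
(S(11, -10) + R)*t(4, 9) = ((-2 + 3*(-10)) + 33)*(-2) = ((-2 - 30) + 33)*(-2) = (-32 + 33)*(-2) = 1*(-2) = -2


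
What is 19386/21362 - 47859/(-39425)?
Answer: 893328504/421098425 ≈ 2.1214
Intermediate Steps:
19386/21362 - 47859/(-39425) = 19386*(1/21362) - 47859*(-1/39425) = 9693/10681 + 47859/39425 = 893328504/421098425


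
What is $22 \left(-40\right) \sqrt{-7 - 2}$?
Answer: $- 2640 i \approx - 2640.0 i$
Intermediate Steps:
$22 \left(-40\right) \sqrt{-7 - 2} = - 880 \sqrt{-9} = - 880 \cdot 3 i = - 2640 i$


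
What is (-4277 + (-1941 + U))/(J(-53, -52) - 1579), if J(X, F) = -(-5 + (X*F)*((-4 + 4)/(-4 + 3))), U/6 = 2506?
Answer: -4409/787 ≈ -5.6023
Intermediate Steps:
U = 15036 (U = 6*2506 = 15036)
J(X, F) = 5 (J(X, F) = -(-5 + (F*X)*(0/(-1))) = -(-5 + (F*X)*(0*(-1))) = -(-5 + (F*X)*0) = -(-5 + 0) = -1*(-5) = 5)
(-4277 + (-1941 + U))/(J(-53, -52) - 1579) = (-4277 + (-1941 + 15036))/(5 - 1579) = (-4277 + 13095)/(-1574) = 8818*(-1/1574) = -4409/787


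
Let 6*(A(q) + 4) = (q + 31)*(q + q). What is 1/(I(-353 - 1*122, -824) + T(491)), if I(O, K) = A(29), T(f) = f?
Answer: 1/1067 ≈ 0.00093721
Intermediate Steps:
A(q) = -4 + q*(31 + q)/3 (A(q) = -4 + ((q + 31)*(q + q))/6 = -4 + ((31 + q)*(2*q))/6 = -4 + (2*q*(31 + q))/6 = -4 + q*(31 + q)/3)
I(O, K) = 576 (I(O, K) = -4 + (⅓)*29² + (31/3)*29 = -4 + (⅓)*841 + 899/3 = -4 + 841/3 + 899/3 = 576)
1/(I(-353 - 1*122, -824) + T(491)) = 1/(576 + 491) = 1/1067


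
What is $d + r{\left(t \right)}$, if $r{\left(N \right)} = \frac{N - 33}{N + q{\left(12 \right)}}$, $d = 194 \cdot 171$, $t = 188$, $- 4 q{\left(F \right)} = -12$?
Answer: $\frac{6336389}{191} \approx 33175.0$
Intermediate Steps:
$q{\left(F \right)} = 3$ ($q{\left(F \right)} = \left(- \frac{1}{4}\right) \left(-12\right) = 3$)
$d = 33174$
$r{\left(N \right)} = \frac{-33 + N}{3 + N}$ ($r{\left(N \right)} = \frac{N - 33}{N + 3} = \frac{-33 + N}{3 + N}$)
$d + r{\left(t \right)} = 33174 + \frac{-33 + 188}{3 + 188} = 33174 + \frac{1}{191} \cdot 155 = 33174 + \frac{155}{191} = \frac{6336389}{191}$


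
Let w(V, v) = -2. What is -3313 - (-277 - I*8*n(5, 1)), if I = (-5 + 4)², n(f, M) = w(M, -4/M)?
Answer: -3052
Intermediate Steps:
n(f, M) = -2
I = 1 (I = (-1)² = 1)
-3313 - (-277 - I*8*n(5, 1)) = -3313 - (-277 - 1*8*(-2)) = -3313 - (-277 - 8*(-2)) = -3313 - (-277 - 1*(-16)) = -3313 - (-277 + 16) = -3313 - 1*(-261) = -3313 + 261 = -3052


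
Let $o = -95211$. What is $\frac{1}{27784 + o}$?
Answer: $- \frac{1}{67427} \approx -1.4831 \cdot 10^{-5}$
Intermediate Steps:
$\frac{1}{27784 + o} = \frac{1}{27784 - 95211} = \frac{1}{-67427} = - \frac{1}{67427}$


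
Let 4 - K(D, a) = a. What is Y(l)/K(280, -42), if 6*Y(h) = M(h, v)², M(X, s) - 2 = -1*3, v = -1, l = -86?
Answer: 1/276 ≈ 0.0036232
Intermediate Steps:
K(D, a) = 4 - a
M(X, s) = -1 (M(X, s) = 2 - 1*3 = 2 - 3 = -1)
Y(h) = ⅙ (Y(h) = (⅙)*(-1)² = (⅙)*1 = ⅙)
Y(l)/K(280, -42) = 1/(6*(4 - 1*(-42))) = 1/(6*(4 + 42)) = (⅙)/46 = (⅙)*(1/46) = 1/276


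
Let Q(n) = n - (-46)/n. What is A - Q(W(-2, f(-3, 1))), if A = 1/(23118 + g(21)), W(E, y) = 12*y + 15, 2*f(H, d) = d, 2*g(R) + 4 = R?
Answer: -22525169/971313 ≈ -23.190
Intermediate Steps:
g(R) = -2 + R/2
f(H, d) = d/2
W(E, y) = 15 + 12*y
Q(n) = n + 46/n
A = 2/46253 (A = 1/(23118 + (-2 + (½)*21)) = 1/(23118 + (-2 + 21/2)) = 1/(23118 + 17/2) = 1/(46253/2) = 2/46253 ≈ 4.3240e-5)
A - Q(W(-2, f(-3, 1))) = 2/46253 - ((15 + 12*((½)*1)) + 46/(15 + 12*((½)*1))) = 2/46253 - ((15 + 12*(½)) + 46/(15 + 12*(½))) = 2/46253 - ((15 + 6) + 46/(15 + 6)) = 2/46253 - (21 + 46/21) = 2/46253 - 1*487/21 = 2/46253 - 487/21 = -22525169/971313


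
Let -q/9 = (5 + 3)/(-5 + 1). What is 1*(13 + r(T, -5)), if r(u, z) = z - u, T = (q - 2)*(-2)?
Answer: 40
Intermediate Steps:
q = 18 (q = -9*(5 + 3)/(-5 + 1) = -72/(-4) = -72*(-1)/4 = -9*(-2) = 18)
T = -32 (T = (18 - 2)*(-2) = 16*(-2) = -32)
1*(13 + r(T, -5)) = 1*(13 + (-5 - 1*(-32))) = 1*(13 + (-5 + 32)) = 1*(13 + 27) = 1*40 = 40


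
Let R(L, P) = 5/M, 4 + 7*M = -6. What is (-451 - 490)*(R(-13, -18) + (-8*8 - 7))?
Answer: 140209/2 ≈ 70105.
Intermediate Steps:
M = -10/7 (M = -4/7 + (⅐)*(-6) = -4/7 - 6/7 = -10/7 ≈ -1.4286)
R(L, P) = -7/2 (R(L, P) = 5/(-10/7) = 5*(-7/10) = -7/2)
(-451 - 490)*(R(-13, -18) + (-8*8 - 7)) = (-451 - 490)*(-7/2 + (-8*8 - 7)) = -941*(-7/2 + (-64 - 7)) = -941*(-7/2 - 71) = -941*(-149/2) = 140209/2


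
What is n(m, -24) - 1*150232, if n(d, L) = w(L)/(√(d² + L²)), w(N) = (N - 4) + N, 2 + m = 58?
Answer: -150232 - 13*√58/116 ≈ -1.5023e+5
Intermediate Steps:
m = 56 (m = -2 + 58 = 56)
w(N) = -4 + 2*N (w(N) = (-4 + N) + N = -4 + 2*N)
n(d, L) = (-4 + 2*L)/√(L² + d²) (n(d, L) = (-4 + 2*L)/(√(d² + L²)) = (-4 + 2*L)/(√(L² + d²)) = (-4 + 2*L)/√(L² + d²))
n(m, -24) - 1*150232 = 2*(-2 - 24)/√((-24)² + 56²) - 1*150232 = 2*(-26)/√(576 + 3136) - 150232 = 2*(-26)/√3712 - 150232 = 2*(√58/464)*(-26) - 150232 = -13*√58/116 - 150232 = -150232 - 13*√58/116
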